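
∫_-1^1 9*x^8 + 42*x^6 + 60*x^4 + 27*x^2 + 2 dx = 60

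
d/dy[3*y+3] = 3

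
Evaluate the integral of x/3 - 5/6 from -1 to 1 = -5/3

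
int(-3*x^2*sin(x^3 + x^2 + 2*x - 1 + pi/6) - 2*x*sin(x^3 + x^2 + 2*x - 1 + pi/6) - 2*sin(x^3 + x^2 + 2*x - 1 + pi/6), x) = cos(x^3 + x^2 + 2*x - 1 + pi/6) + C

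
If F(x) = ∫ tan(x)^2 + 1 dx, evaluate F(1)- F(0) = tan(1)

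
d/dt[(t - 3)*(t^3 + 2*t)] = 4*t^3 - 9*t^2 + 4*t - 6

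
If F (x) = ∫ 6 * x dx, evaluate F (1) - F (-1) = 0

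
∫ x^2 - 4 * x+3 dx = x^3/3 - 2*x^2 + 3*x + C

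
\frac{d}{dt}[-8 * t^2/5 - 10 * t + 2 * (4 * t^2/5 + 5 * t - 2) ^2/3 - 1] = 128*t^3/75 + 16*t^2 + 388*t/15 - 70/3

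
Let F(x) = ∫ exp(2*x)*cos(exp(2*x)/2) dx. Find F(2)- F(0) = -sin(1/2) + sin(exp(4)/2)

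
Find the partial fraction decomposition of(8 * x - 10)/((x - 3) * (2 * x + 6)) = 17/(6*(x + 3)) + 7/(6*(x - 3))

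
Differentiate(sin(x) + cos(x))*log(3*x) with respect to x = sqrt(2)*(x*log(x)*cos(x + pi/4) + x*log(3)*cos(x + pi/4) + sin(x + pi/4))/x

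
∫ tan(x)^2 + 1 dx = tan(x) + C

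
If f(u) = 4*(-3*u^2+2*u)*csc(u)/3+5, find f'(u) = 4*(u^2*cos(u)/sin(u) - 2*u - 2*u*cos(u)/(3*sin(u)) + 2/3)/sin(u)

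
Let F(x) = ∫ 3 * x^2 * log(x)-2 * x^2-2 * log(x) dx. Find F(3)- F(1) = -22 + 21*log(3)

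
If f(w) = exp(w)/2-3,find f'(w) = exp(w)/2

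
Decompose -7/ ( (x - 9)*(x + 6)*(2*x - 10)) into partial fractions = -7/(330*(x + 6)) + 7/(88*(x - 5)) - 7/(120*(x - 9))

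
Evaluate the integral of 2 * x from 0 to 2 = 4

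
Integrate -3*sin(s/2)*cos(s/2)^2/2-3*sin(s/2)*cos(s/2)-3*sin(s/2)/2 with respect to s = (cos(s/2) + 1)^3 + C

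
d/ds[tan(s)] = cos(s)^(-2)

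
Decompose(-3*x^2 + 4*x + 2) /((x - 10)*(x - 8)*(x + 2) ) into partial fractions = -3/(20*(x + 2)) + 79/(10*(x - 8)) - 43/(4*(x - 10))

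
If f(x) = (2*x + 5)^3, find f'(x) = 24*x^2 + 120*x + 150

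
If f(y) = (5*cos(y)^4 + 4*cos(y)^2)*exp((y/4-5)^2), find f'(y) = (5*y*(1 - cos(2*y))^2/32 + 7*y*cos(2*y)/8 + y/4 - 25*(1 - cos(2*y))^2/8 - 9*sin(2*y) - 5*sin(4*y)/2 - 35*cos(2*y)/2 - 5)*exp(25)*exp(-5*y/2)*exp(y^2/16)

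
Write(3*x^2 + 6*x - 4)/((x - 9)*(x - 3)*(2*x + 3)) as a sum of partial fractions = -25/(189*(2*x + 3)) - 41/(54*(x - 3)) + 293/(126*(x - 9))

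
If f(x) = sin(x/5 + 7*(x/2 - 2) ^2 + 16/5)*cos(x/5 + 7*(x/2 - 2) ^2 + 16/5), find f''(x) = -49*x^2*sin((35*x^2 - 276*x + 624)/10)/2 + 966*x*sin((35*x^2 - 276*x + 624)/10)/5 - 9522*sin((35*x^2 - 276*x + 624)/10)/25 + 7*cos((35*x^2 - 276*x + 624)/10)/2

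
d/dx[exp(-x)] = -exp(-x)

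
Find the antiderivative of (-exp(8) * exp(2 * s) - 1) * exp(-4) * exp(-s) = -2*sinh(s + 4) + C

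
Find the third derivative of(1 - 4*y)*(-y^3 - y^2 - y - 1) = 96*y + 18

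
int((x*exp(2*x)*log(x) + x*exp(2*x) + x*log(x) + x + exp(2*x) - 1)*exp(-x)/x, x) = 2*(log(x) + 1)*sinh(x) + C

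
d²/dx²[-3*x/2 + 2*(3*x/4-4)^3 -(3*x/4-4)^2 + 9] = 81*x/16 - 225/8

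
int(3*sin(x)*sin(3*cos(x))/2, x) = cos(3*cos(x))/2 + C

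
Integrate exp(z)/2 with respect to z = exp(z)/2 + C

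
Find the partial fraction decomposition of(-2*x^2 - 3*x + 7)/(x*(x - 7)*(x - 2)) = 7/(10*(x - 2)) - 16/(5*(x - 7)) + 1/(2*x)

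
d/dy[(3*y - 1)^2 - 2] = 18*y - 6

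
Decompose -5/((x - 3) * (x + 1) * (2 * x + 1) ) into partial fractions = 20/(7*(2*x + 1)) - 5/(4*(x + 1)) - 5/(28*(x - 3))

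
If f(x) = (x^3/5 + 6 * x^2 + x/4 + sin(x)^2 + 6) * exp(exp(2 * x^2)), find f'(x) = (4*x^4*exp(2*x^2)/5 + 24*x^3*exp(2*x^2) + x^2*exp(2*x^2) + 3*x^2/5 - 2*x*exp(2*x^2)*cos(2*x) + 26*x*exp(2*x^2) + 12*x + sin(2*x) + 1/4)*exp(exp(2*x^2))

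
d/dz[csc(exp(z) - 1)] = -exp(z)*cot(exp(z) - 1)*csc(exp(z) - 1)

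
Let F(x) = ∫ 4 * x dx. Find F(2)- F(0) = 8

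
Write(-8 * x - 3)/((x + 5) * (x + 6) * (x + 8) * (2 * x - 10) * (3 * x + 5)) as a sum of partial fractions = -837/(98800*(3*x + 5)) + 61/(2964*(x + 8)) - 45/(572*(x + 6)) + 37/(600*(x + 5)) - 43/(57200*(x - 5))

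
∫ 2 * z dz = z^2 + C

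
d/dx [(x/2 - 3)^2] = x/2 - 3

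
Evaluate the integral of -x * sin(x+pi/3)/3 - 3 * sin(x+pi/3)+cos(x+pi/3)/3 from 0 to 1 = 10*cos(1 + pi/3)/3 - 3/2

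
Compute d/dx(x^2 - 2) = 2*x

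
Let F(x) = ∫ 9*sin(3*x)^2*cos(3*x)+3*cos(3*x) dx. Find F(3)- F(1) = -7*sin(3)/4 - sin(27)/4 + 2*sin(9)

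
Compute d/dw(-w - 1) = -1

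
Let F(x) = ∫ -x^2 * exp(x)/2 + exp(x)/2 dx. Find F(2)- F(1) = -exp(2)/2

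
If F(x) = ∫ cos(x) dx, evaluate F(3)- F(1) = -sin(1) + sin(3)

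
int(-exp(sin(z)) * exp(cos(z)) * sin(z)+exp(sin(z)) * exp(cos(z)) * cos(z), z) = exp(sqrt(2)*sin(z + pi/4)) + C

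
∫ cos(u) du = sin(u) + C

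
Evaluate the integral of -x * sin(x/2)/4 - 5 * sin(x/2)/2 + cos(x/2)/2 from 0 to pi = -5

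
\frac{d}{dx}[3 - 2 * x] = -2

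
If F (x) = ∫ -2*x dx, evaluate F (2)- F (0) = -4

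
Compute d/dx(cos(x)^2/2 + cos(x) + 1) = -(cos(x) + 1)*sin(x)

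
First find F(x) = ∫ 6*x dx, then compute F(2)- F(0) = 12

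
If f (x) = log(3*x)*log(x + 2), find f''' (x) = (2*x^3*log(x) + 2*x^3*log(x + 2) - 6*x^3 + 2*x^3*log(3) + 12*x^2*log(x + 2) - 18*x^2 + 24*x*log(x + 2) - 12*x + 16*log(x + 2))/(x^6 + 6*x^5 + 12*x^4 + 8*x^3)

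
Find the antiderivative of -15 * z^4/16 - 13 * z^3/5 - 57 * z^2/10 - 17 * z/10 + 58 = -3*z^5/16 - 13*z^4/20 - 19*z^3/10 - 17*z^2/20 + 58*z + C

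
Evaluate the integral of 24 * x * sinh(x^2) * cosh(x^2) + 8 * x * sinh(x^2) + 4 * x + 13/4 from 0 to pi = -7 + 13*pi/4 + 2*pi^2 + 4*cosh(pi^2) + 3*cosh(2*pi^2)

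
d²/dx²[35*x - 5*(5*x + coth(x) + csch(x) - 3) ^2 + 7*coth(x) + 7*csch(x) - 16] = -(125*x*sinh(x)/2 + 50*x*sinh(2*x) + 25*x*sinh(3*x)/2 + 125*(cosh(2*x) - 1)^2/2 - 185*sinh(x)/4 - 37*sinh(2*x) - 37*sinh(3*x)/4 + 165*cosh(x)/2 - 30*cosh(2*x) - 45*cosh(3*x)/2 + 90)/sinh(x)^4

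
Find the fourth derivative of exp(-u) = exp(-u)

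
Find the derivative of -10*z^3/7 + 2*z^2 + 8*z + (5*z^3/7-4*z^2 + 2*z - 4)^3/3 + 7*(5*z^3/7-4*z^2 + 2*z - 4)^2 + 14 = 375*z^8/343 - 800*z^7/49 + 610*z^6/7 - 9182*z^5/49 + 620*z^4/7 + 1136*z^3/7 - 226*z^2 + 348*z - 72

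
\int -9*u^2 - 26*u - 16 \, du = -3*u^3 - 13*u^2 - 16*u + C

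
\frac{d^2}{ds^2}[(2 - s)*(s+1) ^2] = -6*s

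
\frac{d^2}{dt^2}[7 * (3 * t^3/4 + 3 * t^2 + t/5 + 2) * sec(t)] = 7*(-3*t^3/4 + 3*t^3/(2*cos(t)^2) + 9*t^2*sin(t)/(2*cos(t)) - 3*t^2 + 6*t^2/cos(t)^2 + 12*t*sin(t)/cos(t) + 43*t/10 + 2*t/(5*cos(t)^2) + 2*sin(t)/(5*cos(t)) + 4 + 4/cos(t)^2)/cos(t)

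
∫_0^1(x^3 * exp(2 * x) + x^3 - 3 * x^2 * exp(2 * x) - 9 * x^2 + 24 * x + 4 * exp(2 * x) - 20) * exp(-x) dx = -E + exp(-1)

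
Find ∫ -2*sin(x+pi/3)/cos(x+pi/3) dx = 2*log(cos(x + pi/3)) + C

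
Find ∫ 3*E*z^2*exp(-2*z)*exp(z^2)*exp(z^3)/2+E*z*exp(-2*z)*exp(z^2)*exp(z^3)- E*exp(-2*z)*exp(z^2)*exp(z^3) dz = exp(z^3 + z^2 - 2*z + 1)/2 + C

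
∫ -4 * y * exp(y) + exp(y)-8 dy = -(4*y - 5)*(exp(y) + 2) + C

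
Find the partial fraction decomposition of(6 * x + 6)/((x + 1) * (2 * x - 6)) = 3/(x - 3)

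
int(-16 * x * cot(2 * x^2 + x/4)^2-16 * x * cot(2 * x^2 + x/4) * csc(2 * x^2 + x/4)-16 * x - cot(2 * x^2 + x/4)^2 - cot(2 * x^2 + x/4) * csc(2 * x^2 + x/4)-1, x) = 4*cot(x*(8*x + 1)/4) + 4*csc(x*(8*x + 1)/4) + C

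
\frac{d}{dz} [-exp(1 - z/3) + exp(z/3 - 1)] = (exp(2*z/3 - 2) + 1)*exp(1 - z/3)/3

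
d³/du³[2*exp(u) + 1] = 2*exp(u)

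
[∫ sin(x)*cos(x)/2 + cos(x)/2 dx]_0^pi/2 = 3/4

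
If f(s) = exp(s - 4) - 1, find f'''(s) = exp(s - 4)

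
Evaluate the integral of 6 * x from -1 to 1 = 0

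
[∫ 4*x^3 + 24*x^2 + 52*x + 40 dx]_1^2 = 189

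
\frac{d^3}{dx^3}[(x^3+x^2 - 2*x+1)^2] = 120*x^3 + 120*x^2 - 72*x - 12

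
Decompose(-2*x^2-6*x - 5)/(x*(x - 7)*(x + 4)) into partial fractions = -13/(44*(x + 4)) - 145/(77*(x - 7)) + 5/(28*x)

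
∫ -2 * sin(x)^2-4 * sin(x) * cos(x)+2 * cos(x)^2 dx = sqrt(2)*sin(2*x + pi/4) + C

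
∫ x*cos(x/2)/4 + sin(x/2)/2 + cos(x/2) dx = (x/2 + 2)*sin(x/2) + C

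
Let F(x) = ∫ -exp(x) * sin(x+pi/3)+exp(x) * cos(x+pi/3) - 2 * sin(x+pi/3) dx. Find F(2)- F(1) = (2 + exp(2))*cos(pi/3 + 2) - (2 + E)*cos(1 + pi/3)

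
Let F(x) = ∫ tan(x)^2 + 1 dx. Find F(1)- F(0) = tan(1)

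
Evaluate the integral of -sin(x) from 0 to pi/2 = -1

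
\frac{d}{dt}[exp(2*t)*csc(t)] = (2 - cos(t)/sin(t))*exp(2*t)/sin(t)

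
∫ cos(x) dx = sin(x) + C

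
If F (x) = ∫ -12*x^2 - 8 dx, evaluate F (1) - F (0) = -12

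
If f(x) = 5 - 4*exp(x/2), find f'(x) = -2*exp(x/2)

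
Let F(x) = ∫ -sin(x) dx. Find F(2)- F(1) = -cos(1) + cos(2)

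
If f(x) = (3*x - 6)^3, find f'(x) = 81*x^2 - 324*x + 324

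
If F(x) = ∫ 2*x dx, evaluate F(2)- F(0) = 4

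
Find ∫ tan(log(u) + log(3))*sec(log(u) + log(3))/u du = sec(log(3*u)) + C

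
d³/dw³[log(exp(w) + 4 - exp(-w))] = (-4*exp(5*w) + 24*exp(4*w) + 24*exp(2*w) + 4*exp(w))/(exp(6*w) + 12*exp(5*w) + 45*exp(4*w) + 40*exp(3*w) - 45*exp(2*w) + 12*exp(w) - 1)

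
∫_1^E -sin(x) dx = cos(E) - cos(1)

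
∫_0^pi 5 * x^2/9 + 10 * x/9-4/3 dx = -4*pi/3 + 5*pi^2/9 + 5*pi^3/27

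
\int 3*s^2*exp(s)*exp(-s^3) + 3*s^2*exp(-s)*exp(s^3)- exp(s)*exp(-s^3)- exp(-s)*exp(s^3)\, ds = -exp(-s^3 + s) + exp(s^3 - s) + C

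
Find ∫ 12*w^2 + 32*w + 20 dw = 4*w^3 + 16*w^2 + 20*w + C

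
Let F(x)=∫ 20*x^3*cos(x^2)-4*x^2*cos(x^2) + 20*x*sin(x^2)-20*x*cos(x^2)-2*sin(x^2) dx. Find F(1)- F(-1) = -4*sin(1)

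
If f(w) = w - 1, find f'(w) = 1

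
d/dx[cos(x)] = -sin(x)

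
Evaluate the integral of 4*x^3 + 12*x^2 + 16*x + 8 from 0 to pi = -4 + (1 + (1 + pi)^2)^2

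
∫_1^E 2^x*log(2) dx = -2 + 2^E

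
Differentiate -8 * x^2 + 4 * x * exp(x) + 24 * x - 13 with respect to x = 4*x*exp(x) - 16*x + 4*exp(x) + 24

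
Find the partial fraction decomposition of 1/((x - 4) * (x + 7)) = -1/(11*(x + 7)) + 1/(11*(x - 4))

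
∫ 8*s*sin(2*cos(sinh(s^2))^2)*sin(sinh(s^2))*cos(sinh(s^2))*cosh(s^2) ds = cos(2*cos(sinh(s^2))^2) + C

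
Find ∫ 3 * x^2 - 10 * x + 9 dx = x^3 - 5*x^2 + 9*x + C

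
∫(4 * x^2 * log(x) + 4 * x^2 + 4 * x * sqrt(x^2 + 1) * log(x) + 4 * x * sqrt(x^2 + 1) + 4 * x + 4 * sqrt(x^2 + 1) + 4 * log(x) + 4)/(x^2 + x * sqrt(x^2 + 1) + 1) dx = 4*x*log(x) + 4*log(x + sqrt(x^2 + 1)) + C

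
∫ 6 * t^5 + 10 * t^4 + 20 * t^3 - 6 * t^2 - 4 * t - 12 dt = t^6 + 2*t^5 + 5*t^4 - 2*t^3 - 2*t^2 - 12*t + C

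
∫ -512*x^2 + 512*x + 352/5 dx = -512*x^3/3 + 256*x^2 + 352*x/5 + C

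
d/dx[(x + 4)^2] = 2*x + 8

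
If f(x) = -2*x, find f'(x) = -2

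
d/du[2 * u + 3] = 2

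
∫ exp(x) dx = exp(x) + C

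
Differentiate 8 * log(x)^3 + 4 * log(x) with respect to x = (24*log(x)^2 + 4)/x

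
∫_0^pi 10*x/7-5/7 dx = -5*pi/7 + 5*pi^2/7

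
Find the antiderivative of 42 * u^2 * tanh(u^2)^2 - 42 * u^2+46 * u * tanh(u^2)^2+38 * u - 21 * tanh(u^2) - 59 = -(21*u + 23)*(-2*u + tanh(u^2) + 5) + C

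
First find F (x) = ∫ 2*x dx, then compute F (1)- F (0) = 1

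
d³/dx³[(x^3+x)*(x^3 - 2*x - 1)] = 120*x^3 - 24*x - 6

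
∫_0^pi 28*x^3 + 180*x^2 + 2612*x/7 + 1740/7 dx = -112 + 2*pi^2 + 60*pi/7 + 7*(-30*pi/7 - pi^2 - 4)^2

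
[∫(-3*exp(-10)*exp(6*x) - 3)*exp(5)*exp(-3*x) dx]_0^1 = -exp(5) - exp(-2) + exp(-5) + exp(2)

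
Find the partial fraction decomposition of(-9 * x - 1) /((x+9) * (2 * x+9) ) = 79/(9*(2*x + 9)) - 80/(9*(x + 9))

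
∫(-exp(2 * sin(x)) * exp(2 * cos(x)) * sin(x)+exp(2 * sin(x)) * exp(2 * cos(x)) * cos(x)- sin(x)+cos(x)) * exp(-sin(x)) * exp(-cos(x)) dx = 2*sinh(sqrt(2)*sin(x + pi/4)) + C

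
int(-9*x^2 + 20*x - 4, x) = -3*x^3 + 10*x^2 - 4*x + C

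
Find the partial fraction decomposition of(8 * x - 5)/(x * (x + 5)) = 9/(x + 5) - 1/x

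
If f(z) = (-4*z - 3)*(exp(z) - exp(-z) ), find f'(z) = (-4*z*exp(2*z) - 4*z - 7*exp(2*z) + 1)*exp(-z)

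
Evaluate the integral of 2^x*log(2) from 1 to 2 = 2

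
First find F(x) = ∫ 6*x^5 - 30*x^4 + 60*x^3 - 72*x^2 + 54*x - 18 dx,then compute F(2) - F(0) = -8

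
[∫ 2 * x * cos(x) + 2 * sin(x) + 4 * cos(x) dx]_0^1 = 6*sin(1)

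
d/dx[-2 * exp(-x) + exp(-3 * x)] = (2*exp(2*x) - 3)*exp(-3*x)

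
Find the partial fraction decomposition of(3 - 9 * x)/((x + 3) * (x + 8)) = -15/(x + 8) + 6/(x + 3)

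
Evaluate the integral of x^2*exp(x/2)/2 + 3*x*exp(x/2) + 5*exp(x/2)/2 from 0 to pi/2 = -1 + (1 + pi/2)^2*exp(pi/4)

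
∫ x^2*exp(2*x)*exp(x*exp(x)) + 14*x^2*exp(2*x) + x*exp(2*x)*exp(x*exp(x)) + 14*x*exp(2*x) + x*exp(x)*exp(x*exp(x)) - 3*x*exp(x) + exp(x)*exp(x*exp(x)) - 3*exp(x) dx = x*(7*x*exp(x) + exp(x*exp(x)) - 3)*exp(x) + C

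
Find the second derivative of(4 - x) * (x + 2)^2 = -6*x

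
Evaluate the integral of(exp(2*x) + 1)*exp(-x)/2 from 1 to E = -E/2 - exp(-E)/2 + exp(-1)/2 + exp(E)/2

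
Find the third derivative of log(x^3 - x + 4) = (6*x^6 + 6*x^4 - 168*x^3 + 6*x^2 + 24*x + 94)/(x^9 - 3*x^7 + 12*x^6 + 3*x^5 - 24*x^4 + 47*x^3 + 12*x^2 - 48*x + 64)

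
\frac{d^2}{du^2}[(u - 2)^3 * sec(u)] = (-u^3 + 2*u^3/cos(u)^2 + 6*u^2*sin(u)/cos(u) + 6*u^2 - 12*u^2/cos(u)^2 - 24*u*sin(u)/cos(u) - 6*u + 24*u/cos(u)^2 + 24*sin(u)/cos(u) - 4 - 16/cos(u)^2)/cos(u)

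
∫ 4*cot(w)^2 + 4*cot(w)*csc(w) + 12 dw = 8*w - 4*cot(w) - 4*csc(w) + C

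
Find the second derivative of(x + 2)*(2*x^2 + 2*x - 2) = 12*x + 12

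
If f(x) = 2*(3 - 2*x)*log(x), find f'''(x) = (4*x + 12)/x^3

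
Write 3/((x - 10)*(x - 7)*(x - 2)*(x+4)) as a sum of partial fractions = -1/(308*(x + 4)) + 1/(80*(x - 2)) - 1/(55*(x - 7)) + 1/(112*(x - 10))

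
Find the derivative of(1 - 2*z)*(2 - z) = 4*z - 5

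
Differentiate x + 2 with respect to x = 1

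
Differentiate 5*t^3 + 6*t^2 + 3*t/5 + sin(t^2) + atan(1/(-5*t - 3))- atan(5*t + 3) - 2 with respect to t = 15*t^2 + 2*t*cos(t^2) + 12*t + 3/5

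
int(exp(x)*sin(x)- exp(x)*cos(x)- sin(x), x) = (1 - exp(x))*cos(x) + C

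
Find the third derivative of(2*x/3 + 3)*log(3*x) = (18 - 2*x)/(3*x^3)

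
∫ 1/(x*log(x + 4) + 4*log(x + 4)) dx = log(log(x + 4)) + C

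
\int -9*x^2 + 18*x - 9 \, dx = -3*x^3 + 9*x^2 - 9*x + C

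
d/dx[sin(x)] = cos(x)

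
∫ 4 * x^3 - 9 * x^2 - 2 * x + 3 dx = x^4 - 3*x^3 - x^2 + 3*x + C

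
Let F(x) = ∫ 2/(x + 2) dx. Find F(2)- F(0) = 2*log(2)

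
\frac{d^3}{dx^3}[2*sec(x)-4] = 2*(-1 + 6/cos(x)^2)*sin(x)/cos(x)^2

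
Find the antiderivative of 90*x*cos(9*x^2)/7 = 5*sin(9*x^2)/7 + C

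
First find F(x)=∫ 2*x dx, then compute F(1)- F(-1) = 0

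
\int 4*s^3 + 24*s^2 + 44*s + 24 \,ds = s^4 + 8*s^3 + 22*s^2 + 24*s + C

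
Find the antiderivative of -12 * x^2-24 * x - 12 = -4*x^3 - 12*x^2 - 12*x + C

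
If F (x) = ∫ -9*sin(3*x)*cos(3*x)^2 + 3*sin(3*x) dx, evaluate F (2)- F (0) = -cos(6) + cos(6)^3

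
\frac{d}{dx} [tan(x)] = cos(x)^(-2)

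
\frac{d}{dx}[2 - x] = -1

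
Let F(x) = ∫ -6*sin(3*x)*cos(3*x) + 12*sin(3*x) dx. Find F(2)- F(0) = -1 + (-2 + cos(6))^2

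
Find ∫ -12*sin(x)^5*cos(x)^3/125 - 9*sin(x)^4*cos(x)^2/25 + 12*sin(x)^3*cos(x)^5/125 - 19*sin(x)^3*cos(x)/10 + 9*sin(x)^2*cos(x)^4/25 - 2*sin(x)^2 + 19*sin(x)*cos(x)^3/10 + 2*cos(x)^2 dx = 3*(1 - cos(4*x))*(sin(2*x) + 5)^2/4000 + sin(2*x) - cos(4*x)/10 + C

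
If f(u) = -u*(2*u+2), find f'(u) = -4*u - 2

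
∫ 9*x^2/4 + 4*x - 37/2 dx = 3*x^3/4 + 2*x^2 - 37*x/2 + C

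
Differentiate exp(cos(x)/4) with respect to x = -exp(cos(x)/4)*sin(x)/4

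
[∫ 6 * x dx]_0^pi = 3*pi^2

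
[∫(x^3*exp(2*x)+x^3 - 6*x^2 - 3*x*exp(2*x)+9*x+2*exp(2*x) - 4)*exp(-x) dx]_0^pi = (-1 + pi)^3*(-exp(-pi) + exp(pi))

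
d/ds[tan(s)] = cos(s)^(-2)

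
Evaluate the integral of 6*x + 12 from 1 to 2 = 21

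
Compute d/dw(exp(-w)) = -exp(-w)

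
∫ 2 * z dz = z^2 + C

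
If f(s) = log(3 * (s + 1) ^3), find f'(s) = 3/(s + 1)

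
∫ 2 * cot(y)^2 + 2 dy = -2*cot(y) + C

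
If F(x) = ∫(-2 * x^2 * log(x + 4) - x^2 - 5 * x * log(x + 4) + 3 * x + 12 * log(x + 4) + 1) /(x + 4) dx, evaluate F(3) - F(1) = -3*log(5) + log(7)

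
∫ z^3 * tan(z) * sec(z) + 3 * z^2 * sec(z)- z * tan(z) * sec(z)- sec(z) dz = z*(z^2 - 1)*sec(z) + C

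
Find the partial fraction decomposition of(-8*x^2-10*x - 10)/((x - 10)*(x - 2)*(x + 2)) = -11/(24*(x + 2)) + 31/(16*(x - 2)) - 455/(48*(x - 10))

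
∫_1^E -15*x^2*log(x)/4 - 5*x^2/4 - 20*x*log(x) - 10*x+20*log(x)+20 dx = -5*E*(-4 + exp(2)/4 + 2*E)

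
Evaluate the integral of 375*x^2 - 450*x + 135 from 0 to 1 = 35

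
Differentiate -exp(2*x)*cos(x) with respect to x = (sin(x) - 2*cos(x))*exp(2*x)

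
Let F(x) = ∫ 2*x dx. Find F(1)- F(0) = 1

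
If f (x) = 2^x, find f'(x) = 2^x*log(2)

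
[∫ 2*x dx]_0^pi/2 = pi^2/4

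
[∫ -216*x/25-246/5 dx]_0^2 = -2892/25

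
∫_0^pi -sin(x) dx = -2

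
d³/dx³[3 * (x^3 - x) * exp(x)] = 3*x^3*exp(x) + 27*x^2*exp(x) + 51*x*exp(x) + 9*exp(x)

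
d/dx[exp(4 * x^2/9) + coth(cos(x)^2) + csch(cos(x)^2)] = 8*x*exp(4*x^2/9)/9 + 2*sin(2*x)*cosh(cos(2*x)/2 + 1/2)/(cosh(cos(2*x) + 1) - 1) + 2*sin(2*x)/(cosh(cos(2*x) + 1) - 1)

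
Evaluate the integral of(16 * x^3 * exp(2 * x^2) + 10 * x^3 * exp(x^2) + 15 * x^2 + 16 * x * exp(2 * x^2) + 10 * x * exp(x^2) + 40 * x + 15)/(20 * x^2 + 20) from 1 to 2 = -exp(2)/5 - log(2) - E/4 + 3/4 + log(5) + exp(4)/4 + exp(8)/5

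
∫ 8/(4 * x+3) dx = 2*log(-4*x - 3) + C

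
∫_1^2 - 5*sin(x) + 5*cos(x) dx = 5*sqrt(2)*(-sin(pi/4 + 1) + sin(pi/4 + 2))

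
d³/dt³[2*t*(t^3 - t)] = 48*t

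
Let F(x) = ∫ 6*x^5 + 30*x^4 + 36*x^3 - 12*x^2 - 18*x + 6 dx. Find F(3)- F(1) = 2736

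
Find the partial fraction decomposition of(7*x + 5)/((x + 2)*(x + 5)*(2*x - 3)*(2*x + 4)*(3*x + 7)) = 459/(184*(3*x + 7)) + 124/(14651*(2*x - 3)) - 5/(312*(x + 5)) - 241/(294*(x + 2)) + 3/(14*(x + 2)^2)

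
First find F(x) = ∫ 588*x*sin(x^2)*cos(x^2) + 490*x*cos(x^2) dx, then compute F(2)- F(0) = 49*(3*sin(4) + 5)*sin(4)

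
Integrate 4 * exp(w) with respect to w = 4*exp(w) + C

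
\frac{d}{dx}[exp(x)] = exp(x)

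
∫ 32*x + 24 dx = 16*x^2 + 24*x + C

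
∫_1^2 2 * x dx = 3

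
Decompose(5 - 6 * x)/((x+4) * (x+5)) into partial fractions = -35/(x + 5) + 29/(x + 4)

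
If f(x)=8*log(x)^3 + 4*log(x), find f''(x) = (-24*log(x)^2 + 48*log(x) - 4)/x^2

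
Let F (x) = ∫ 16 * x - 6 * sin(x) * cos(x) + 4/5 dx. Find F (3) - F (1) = -3*cos(2)/2 + 3*cos(6)/2 + 328/5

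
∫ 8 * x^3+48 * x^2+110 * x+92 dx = 2*x^4 + 16*x^3 + 55*x^2 + 92*x + C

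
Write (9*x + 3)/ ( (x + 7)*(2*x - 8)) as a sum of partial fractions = 30/(11*(x + 7)) + 39/(22*(x - 4))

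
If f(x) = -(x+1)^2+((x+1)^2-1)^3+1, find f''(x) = 30*x^4 + 120*x^3 + 144*x^2 + 48*x - 2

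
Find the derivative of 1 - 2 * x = -2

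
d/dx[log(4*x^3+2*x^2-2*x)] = (6*x^2 + 2*x - 1)/(2*x^3 + x^2 - x)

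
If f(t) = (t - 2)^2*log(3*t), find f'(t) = (2*t^2*log(t) + t^2 + 2*t^2*log(3) - 4*t*log(t) - 4*t*log(3) - 4*t + 4)/t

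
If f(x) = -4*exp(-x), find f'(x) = 4*exp(-x)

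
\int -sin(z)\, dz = cos(z) + C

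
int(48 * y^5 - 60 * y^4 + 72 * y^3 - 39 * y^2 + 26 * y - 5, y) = 8*y^6 - 12*y^5 + 18*y^4 - 13*y^3 + 13*y^2 - 5*y + C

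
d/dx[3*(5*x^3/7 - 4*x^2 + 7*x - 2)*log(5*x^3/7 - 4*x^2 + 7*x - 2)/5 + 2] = 9*x^2*log(5*x^3/7 - 4*x^2 + 7*x - 2)/7 + 9*x^2/7 - 24*x*log(5*x^3/7 - 4*x^2 + 7*x - 2)/5 - 24*x/5 + 21*log(5*x^3/7 - 4*x^2 + 7*x - 2)/5 + 21/5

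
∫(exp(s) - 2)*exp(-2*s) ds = (1 - exp(s))*exp(-2*s) + C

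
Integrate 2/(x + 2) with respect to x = 2*log(x + 2) + C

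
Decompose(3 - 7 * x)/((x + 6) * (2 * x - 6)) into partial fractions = -5/(2*(x + 6)) - 1/(x - 3)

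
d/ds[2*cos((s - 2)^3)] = -6*(s - 2)^2*sin(s^3 - 6*s^2 + 12*s - 8)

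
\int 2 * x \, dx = x^2 + C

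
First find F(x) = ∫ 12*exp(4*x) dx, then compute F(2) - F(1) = -3*exp(4) + 3*exp(8)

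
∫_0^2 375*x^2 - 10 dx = 980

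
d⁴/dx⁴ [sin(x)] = sin(x)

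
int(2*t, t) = t^2 + C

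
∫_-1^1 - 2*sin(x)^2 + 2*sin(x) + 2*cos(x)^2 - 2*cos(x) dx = 4*(-1 + cos(1))*sin(1)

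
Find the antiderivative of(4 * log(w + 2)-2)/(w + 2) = 2*(log(w + 2) - 1)*log(w + 2) + C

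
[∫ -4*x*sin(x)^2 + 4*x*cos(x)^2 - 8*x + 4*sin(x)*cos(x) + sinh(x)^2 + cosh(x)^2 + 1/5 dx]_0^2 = -78/5 + 4*sin(4) + sinh(4)/2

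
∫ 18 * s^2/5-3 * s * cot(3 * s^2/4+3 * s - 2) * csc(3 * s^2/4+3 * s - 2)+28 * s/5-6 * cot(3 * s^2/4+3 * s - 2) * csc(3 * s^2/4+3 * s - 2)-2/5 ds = 2*(3*s + 10)*(s^2 - s + 3)/5 + 2*csc(3*s^2/4 + 3*s - 2) + C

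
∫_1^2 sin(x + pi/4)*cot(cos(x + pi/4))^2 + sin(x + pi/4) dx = cot(cos(pi/4 + 2)) - cot(cos(pi/4 + 1))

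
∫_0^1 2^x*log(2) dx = 1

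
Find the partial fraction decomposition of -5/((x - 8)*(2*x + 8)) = 5/(24*(x + 4)) - 5/(24*(x - 8))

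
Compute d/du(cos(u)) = -sin(u)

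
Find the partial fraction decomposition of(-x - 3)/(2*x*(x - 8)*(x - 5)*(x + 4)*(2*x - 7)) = -52/(2835*(2*x - 7)) + 1/(12960*(x + 4)) + 4/(405*(x - 5)) - 11/(5184*(x - 8)) + 3/(2240*x)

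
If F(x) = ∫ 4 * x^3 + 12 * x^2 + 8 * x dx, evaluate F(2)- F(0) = 64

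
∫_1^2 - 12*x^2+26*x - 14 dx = -3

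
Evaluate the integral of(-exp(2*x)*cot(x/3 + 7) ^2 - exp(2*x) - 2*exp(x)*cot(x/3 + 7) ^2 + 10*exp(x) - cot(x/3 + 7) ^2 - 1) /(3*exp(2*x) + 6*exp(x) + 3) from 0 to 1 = -2 - cot(7) + cot(22/3) + 4*E/(1 + E)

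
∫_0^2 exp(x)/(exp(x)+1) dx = -log(2) + log(1 + exp(2))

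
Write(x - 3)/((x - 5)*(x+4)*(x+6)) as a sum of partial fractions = -9/(22*(x + 6)) + 7/(18*(x + 4)) + 2/(99*(x - 5))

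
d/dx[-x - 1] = -1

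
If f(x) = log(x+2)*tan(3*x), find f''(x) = (18*x^2*log(x + 2)*sin(3*x)/cos(3*x)^3 + 72*x*log(x + 2)*sin(3*x)/cos(3*x)^3 + 6*x/cos(3*x)^2 + 72*log(x + 2)*sin(3*x)/cos(3*x)^3 - tan(3*x) + 12/cos(3*x)^2)/(x^2 + 4*x + 4)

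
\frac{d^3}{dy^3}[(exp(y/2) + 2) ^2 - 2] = exp(y/2)/2 + exp(y)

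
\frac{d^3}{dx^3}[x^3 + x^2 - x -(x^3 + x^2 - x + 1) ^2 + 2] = -120*x^3 - 120*x^2 + 24*x + 6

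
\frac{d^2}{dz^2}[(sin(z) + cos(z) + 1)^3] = -6*(3*sqrt(2)*sin(z)*cos(z + pi/4) + 4*cos(z) + 3)*sin(z)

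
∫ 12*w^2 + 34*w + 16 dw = 4*w^3 + 17*w^2 + 16*w + C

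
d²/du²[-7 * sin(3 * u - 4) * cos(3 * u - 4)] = 126*sin(6*u - 8)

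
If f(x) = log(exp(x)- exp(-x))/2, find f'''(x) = (4*exp(4*x) + 4*exp(2*x))/(exp(6*x) - 3*exp(4*x) + 3*exp(2*x) - 1)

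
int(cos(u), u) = sin(u) + C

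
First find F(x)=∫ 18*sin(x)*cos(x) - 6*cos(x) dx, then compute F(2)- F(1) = -(-1 + 3*sin(1))^2 + (-1 + 3*sin(2))^2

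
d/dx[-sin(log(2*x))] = -cos(log(x) + log(2))/x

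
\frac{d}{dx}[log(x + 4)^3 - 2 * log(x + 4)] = (3*log(x + 4)^2 - 2)/(x + 4)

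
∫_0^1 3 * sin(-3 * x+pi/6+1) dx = -cos(pi/6 + 1) + sin(pi/3 + 2)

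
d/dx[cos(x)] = -sin(x)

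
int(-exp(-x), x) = exp(-x) + C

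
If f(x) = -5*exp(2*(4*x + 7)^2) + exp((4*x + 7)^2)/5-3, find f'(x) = 32*x*exp(16*x^2 + 56*x + 49)/5 - 320*x*exp(32*x^2 + 112*x + 98) + 56*exp(16*x^2 + 56*x + 49)/5 - 560*exp(32*x^2 + 112*x + 98)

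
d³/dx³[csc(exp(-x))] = (exp(2*x)*cos(exp(-x))/sin(exp(-x)) + 3*exp(x) - 6*exp(x)/sin(exp(-x))^2 - cos(exp(-x))/sin(exp(-x)) + 6*cos(exp(-x))/sin(exp(-x))^3)*exp(-3*x)/sin(exp(-x))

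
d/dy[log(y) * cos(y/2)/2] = (-y*log(y)*sin(y/2) + 2*cos(y/2))/(4*y)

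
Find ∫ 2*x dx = x^2 + C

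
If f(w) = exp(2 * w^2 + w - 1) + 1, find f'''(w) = 64*w^3*exp(2*w^2 + w - 1) + 48*w^2*exp(2*w^2 + w - 1) + 60*w*exp(2*w^2 + w - 1) + 13*exp(2*w^2 + w - 1)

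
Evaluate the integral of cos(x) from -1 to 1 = 2*sin(1)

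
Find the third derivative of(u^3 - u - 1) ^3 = 504*u^6 - 630*u^4 - 360*u^3 + 180*u^2 + 144*u + 12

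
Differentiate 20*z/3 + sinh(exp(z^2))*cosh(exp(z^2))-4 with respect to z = 4*z*exp(z^2)*sinh(exp(z^2))^2 + 2*z*exp(z^2) + 20/3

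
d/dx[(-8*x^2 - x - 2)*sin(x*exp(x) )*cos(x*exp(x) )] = -8*x^3*exp(x)*cos(2*x*exp(x)) - 9*x^2*exp(x)*cos(2*x*exp(x)) - 3*x*exp(x)*cos(2*x*exp(x)) - 8*x*sin(2*x*exp(x)) - 2*exp(x)*cos(2*x*exp(x)) - sin(2*x*exp(x))/2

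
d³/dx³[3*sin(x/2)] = -3*cos(x/2)/8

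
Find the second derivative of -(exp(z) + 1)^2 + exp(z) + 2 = -4*exp(2*z) - exp(z)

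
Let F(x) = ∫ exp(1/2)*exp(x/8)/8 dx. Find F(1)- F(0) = -exp(1/2) + exp(5/8)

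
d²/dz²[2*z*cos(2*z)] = -8*z*cos(2*z) - 8*sin(2*z)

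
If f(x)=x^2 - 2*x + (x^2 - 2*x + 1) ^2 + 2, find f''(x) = 12*x^2 - 24*x + 14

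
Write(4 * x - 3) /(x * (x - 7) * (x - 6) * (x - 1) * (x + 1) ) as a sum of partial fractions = -1/(16*(x + 1)) + 1/(60*(x - 1)) - 1/(10*(x - 6)) + 25/(336*(x - 7)) + 1/(14*x)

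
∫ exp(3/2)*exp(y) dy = exp(y + 3/2) + C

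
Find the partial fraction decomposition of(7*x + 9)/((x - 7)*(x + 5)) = 13/(6*(x + 5)) + 29/(6*(x - 7))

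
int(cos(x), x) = sin(x) + C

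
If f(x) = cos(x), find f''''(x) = cos(x)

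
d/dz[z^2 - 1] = 2*z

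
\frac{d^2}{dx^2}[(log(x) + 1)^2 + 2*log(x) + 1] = (-2*log(x) - 2)/x^2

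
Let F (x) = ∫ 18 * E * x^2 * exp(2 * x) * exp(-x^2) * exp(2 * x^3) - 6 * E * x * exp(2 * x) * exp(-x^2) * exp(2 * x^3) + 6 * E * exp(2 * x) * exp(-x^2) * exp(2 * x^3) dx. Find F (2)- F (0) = -3*E + 3*exp(17)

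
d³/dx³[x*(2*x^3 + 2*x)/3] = 16*x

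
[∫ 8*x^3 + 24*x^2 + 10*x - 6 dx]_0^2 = 104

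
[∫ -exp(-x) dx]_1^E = -exp(-1) + exp(-E)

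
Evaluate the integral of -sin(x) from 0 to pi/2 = -1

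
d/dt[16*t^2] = 32*t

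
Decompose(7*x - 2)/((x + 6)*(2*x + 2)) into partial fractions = 22/(5*(x + 6)) - 9/(10*(x + 1))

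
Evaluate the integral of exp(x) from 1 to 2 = -E + exp(2)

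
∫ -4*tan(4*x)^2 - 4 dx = -tan(4*x) + C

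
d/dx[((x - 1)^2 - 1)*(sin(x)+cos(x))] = -x^2*sin(x) + x^2*cos(x) + 4*x*sin(x) - 2*sin(x) - 2*cos(x)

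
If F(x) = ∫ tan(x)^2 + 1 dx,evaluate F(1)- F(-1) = 2*tan(1)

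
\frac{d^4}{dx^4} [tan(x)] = 24*tan(x)^5 + 40*tan(x)^3 + 16*tan(x)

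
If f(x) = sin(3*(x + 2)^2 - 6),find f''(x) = -36*x^2*sin(3*x^2 + 12*x + 6) - 144*x*sin(3*x^2 + 12*x + 6) - 144*sin(3*x^2 + 12*x + 6) + 6*cos(3*x^2 + 12*x + 6)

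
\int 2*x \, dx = x^2 + C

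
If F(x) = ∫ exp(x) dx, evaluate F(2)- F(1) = -E + exp(2)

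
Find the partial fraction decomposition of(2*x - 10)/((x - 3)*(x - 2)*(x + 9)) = -7/(33*(x + 9)) + 6/(11*(x - 2)) - 1/(3*(x - 3))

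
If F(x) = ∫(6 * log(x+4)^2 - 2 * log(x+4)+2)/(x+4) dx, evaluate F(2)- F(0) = -2*log(4)^3 - log(6)^2 - 2*log(4) + log(4)^2 + 2*log(6) + 2*log(6)^3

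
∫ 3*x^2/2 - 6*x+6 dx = x^3/2 - 3*x^2 + 6*x + C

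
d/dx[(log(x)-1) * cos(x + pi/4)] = (-x*log(x)*sin(x + pi/4) + x*sin(x + pi/4) + cos(x + pi/4))/x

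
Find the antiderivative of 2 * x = x^2 + C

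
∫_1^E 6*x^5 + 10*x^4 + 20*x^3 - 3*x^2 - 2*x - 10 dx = -3*exp(3) - 3*exp(2) - 6*E + 3 + (-exp(3) - exp(2) - 2*E + 1)^2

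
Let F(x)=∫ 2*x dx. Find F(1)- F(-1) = 0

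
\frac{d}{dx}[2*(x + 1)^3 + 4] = 6*x^2 + 12*x + 6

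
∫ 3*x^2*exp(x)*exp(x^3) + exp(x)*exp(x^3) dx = exp(x*(x^2 + 1)) + C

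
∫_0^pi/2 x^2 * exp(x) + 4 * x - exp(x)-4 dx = -3 + (-1 + pi/2)^2*(2 + exp(pi/2))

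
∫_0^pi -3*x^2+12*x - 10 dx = -8 + (1 + (-1 + pi)^2)*(4 - pi)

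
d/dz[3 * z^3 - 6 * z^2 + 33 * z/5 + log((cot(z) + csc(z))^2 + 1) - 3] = (90*z^2*sin(z) + 45*z^2*sin(2*z) - 120*z*sin(z) - 60*z*sin(2*z) + 66*sin(z) + 33*sin(2*z) - 20*cos(z) - 5*cos(2*z) - 15)/(5*(2*sin(z) + sin(2*z)))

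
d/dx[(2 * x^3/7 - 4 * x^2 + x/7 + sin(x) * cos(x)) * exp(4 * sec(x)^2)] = 2*(8*x^3*sin(x)/(7*cos(x)^3) - 16*x^2*sin(x)/cos(x)^3 + 3*x^2/7 + 4*x*sin(x)/(7*cos(x)^3) - 4*x + sin(x)^4/cos(x)^2 - 17/7 + 3/cos(x)^2)*exp(4/cos(x)^2)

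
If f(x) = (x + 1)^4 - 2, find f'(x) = 4*x^3 + 12*x^2 + 12*x + 4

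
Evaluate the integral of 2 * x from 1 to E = -1 + exp(2)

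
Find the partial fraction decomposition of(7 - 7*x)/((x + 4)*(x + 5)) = -42/(x + 5) + 35/(x + 4)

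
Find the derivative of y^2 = 2*y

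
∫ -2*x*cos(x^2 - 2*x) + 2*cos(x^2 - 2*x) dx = -sin(x*(x - 2)) + C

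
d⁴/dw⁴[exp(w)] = exp(w)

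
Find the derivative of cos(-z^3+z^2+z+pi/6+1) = 3*z^2*sin(-z^3 + z^2 + z + pi/6 + 1) - 2*z*sin(-z^3 + z^2 + z + pi/6 + 1) - sin(-z^3 + z^2 + z + pi/6 + 1)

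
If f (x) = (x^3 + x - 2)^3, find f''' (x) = 504*x^6 + 630*x^4 - 720*x^3 + 180*x^2 - 288*x + 78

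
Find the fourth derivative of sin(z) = sin(z)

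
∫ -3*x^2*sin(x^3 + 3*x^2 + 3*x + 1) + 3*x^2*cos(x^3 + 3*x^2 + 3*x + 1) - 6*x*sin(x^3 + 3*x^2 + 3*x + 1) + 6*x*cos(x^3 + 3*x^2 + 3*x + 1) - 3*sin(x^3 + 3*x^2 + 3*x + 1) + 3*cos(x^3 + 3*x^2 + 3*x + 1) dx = sin((x + 1)^3) + cos((x + 1)^3) + C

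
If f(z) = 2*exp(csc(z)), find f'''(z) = 2*(1 + 3/sin(z) - 6/sin(z)^2 - 6/sin(z)^3 - cos(z)^2/sin(z)^4)*exp(1/sin(z))*cos(z)/sin(z)^2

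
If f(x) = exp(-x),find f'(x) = -exp(-x)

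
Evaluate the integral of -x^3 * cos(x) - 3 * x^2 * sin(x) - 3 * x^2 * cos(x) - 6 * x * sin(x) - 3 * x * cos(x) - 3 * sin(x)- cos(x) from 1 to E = -(1 + E)^3*sin(E) + 8*sin(1)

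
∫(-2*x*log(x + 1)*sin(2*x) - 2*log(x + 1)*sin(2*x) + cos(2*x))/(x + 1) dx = log(x + 1)*cos(2*x) + C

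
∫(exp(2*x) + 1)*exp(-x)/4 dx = sinh(x)/2 + C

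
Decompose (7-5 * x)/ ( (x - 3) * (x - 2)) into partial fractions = 3/(x - 2) - 8/(x - 3)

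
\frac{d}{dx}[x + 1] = 1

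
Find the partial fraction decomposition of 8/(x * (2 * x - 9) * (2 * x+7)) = 1/(7*(2*x + 7)) + 1/(9*(2*x - 9)) - 8/(63*x)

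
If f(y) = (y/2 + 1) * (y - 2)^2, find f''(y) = 3*y - 2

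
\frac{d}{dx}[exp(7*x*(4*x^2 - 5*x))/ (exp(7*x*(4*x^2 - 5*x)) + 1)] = (84*x^2*exp(28*x^3 - 35*x^2) - 70*x*exp(28*x^3 - 35*x^2))/(1 + 2*exp(-35*x^2)*exp(28*x^3) + exp(-70*x^2)*exp(56*x^3))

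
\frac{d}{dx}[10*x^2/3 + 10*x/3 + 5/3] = 20*x/3 + 10/3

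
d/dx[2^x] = 2^x*log(2)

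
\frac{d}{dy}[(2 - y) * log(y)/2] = (-y*log(y) - y + 2)/(2*y)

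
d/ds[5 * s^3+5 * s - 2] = 15*s^2 + 5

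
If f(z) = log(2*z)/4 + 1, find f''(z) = -1/(4*z^2)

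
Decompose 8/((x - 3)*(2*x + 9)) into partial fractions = -16/(15*(2*x + 9)) + 8/(15*(x - 3))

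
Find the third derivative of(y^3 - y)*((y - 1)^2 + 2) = 60*y^2 - 48*y + 12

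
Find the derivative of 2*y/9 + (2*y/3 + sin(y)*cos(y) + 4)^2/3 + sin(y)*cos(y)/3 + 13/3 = -8*y*sin(y)^2/9 + 20*y/27 - 4*sin(y)^3*cos(y)/3 - 6*sin(y)^2 + 10*sin(y)*cos(y)/9 + 5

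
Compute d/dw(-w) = -1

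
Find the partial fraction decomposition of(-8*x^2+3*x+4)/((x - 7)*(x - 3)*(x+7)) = -409/(140*(x + 7)) + 59/(40*(x - 3)) - 367/(56*(x - 7))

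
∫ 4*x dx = 2*x^2 + C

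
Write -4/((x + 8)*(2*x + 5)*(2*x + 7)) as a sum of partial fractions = 4/(9*(2*x + 7)) - 4/(11*(2*x + 5)) - 4/(99*(x + 8))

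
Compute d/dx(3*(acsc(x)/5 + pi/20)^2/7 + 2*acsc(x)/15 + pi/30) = (-36*acsc(x) - 140 - 9*pi)/(1050*x^2*sqrt(1 - 1/x^2))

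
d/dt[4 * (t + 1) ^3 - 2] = 12*t^2 + 24*t + 12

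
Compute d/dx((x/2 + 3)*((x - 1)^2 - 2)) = 3*x^2/2 + 4*x - 13/2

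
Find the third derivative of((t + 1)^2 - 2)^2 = 24*t + 24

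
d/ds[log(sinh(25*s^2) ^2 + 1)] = 100*s*tanh(25*s^2)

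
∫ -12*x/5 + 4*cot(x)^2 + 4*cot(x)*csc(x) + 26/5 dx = -6*x^2/5 + 6*x/5 - 4*cot(x) - 4*csc(x) + C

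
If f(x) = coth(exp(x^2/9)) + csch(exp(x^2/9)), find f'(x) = -2*x*(cosh(exp(x^2/9)) + 1)*exp(x^2/9)/(9*sinh(exp(x^2/9))^2)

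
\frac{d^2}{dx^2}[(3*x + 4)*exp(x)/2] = 3*x*exp(x)/2 + 5*exp(x)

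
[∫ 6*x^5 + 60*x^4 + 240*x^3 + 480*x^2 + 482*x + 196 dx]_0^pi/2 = -68 + (pi/2 + 2)^2 + (pi/2 + 2)^6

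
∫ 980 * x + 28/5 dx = 490*x^2 + 28*x/5 + C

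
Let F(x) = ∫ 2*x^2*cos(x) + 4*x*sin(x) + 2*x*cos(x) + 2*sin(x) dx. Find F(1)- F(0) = 4*sin(1)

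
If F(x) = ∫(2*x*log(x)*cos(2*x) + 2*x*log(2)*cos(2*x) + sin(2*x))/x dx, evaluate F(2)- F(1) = (2*sin(4) - sin(2))*log(2)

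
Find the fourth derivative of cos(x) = cos(x)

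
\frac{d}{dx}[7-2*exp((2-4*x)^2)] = -64*x*exp(16*x^2 - 16*x + 4) + 32*exp(16*x^2 - 16*x + 4)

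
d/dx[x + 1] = 1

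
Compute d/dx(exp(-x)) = -exp(-x)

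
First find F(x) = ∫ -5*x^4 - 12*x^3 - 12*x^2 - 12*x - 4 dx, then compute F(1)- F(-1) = -18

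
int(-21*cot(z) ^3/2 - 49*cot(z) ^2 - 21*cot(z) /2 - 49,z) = 7*(28 + 3/tan(z))/(4*tan(z)) + C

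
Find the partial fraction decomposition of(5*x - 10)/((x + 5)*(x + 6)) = 40/(x + 6) - 35/(x + 5)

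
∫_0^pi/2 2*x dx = pi^2/4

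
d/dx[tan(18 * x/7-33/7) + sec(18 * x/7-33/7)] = 18*tan(18*x/7 - 33/7)^2/7 + 18*tan(18*x/7 - 33/7)*sec(18*x/7 - 33/7)/7 + 18/7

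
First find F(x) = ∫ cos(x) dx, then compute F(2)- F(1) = -sin(1) + sin(2)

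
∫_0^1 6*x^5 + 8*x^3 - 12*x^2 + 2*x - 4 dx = -4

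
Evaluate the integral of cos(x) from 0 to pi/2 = 1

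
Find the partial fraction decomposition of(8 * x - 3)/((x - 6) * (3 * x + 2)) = 5/(4*(3*x + 2)) + 9/(4*(x - 6))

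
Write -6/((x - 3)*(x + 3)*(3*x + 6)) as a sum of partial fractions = -1/(3*(x + 3)) + 2/(5*(x + 2)) - 1/(15*(x - 3))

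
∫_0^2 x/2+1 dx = 3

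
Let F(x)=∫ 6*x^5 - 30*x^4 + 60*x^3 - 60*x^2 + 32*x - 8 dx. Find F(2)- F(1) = 2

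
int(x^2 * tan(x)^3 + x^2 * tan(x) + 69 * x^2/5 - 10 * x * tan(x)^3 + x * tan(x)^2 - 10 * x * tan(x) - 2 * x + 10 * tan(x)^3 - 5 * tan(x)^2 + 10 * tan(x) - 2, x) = 23*x^3/5 - x^2 - 2*x + (x^2/2 - 5*x + 5)*tan(x)^2 + C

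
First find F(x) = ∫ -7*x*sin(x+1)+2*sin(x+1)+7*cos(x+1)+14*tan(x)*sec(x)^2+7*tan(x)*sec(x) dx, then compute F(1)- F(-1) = 5*cos(2) + 9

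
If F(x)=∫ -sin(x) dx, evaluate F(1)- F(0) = -1 + cos(1)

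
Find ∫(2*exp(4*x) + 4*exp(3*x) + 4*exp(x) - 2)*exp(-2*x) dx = (exp(2*x) + 2*exp(x) - 1)^2*exp(-2*x) + C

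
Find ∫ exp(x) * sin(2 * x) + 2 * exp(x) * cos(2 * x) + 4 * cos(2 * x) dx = (exp(x) + 2)*sin(2*x) + C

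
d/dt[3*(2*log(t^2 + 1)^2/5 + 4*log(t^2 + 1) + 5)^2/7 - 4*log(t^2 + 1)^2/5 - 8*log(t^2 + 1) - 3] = (96*t*log(t^2 + 1)^3 + 1440*t*log(t^2 + 1)^2 + 5440*t*log(t^2 + 1) + 3200*t)/(175*t^2 + 175)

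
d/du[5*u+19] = 5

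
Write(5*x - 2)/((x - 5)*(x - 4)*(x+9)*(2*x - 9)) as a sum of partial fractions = -164/(27*(2*x - 9)) + 47/(4914*(x + 9)) + 18/(13*(x - 4)) + 23/(14*(x - 5))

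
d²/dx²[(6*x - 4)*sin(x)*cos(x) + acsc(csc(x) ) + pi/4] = (-24*x*sin(x)*cos(x) + 48*x/tan(x) - 24*x*cos(x)/sin(x)^3 - 24*sin(x)^2 + 16*sin(x)*cos(x) + 60 - 32/tan(x) - 48/sin(x)^2 + 16*cos(x)/sin(x)^3 + 12/sin(x)^4)*tan(x)^4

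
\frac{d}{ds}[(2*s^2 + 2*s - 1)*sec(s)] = (2*s^2*sin(s)/cos(s) + 2*s*sin(s)/cos(s) + 4*s - sin(s)/cos(s) + 2)/cos(s)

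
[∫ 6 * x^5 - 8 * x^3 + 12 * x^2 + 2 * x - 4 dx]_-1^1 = 0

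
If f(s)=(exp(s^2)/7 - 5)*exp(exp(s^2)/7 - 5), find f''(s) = -16*s^2*exp(s^2 + exp(s^2)/7 - 5)/7 - 8*s^2*exp(2*s^2 + exp(s^2)/7 - 5)/49 + 4*s^2*exp(3*s^2 + exp(s^2)/7 - 5)/343 - 8*exp(s^2 + exp(s^2)/7 - 5)/7 + 2*exp(2*s^2 + exp(s^2)/7 - 5)/49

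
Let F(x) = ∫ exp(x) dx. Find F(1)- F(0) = -1 + E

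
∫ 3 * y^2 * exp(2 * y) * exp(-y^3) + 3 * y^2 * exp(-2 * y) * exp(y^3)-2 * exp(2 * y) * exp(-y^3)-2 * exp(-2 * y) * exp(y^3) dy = 2*sinh(y*(y^2 - 2)) + C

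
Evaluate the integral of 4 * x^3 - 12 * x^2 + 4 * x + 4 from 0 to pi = -1 + (-2 + (-1 + pi)^2)^2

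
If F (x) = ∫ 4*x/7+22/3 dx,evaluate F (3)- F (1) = 356/21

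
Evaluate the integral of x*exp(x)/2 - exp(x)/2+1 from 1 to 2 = 1 + E/2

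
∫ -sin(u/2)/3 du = 2*cos(u/2)/3 + C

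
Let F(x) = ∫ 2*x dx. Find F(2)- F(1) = 3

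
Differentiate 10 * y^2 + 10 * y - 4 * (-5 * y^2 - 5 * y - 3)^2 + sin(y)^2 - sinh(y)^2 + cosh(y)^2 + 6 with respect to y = -400*y^3 - 600*y^2 - 420*y + sin(2*y) - 110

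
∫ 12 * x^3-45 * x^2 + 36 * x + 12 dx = 3*x^4 - 15*x^3 + 18*x^2 + 12*x + C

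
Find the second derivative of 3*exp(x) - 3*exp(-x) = (3*exp(2*x) - 3)*exp(-x)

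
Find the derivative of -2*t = -2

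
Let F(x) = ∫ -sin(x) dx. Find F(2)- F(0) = -1 + cos(2)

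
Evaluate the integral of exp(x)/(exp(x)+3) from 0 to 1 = -log(4) + log(E + 3)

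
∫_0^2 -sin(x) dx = -1 + cos(2)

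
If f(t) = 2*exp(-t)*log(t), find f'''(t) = (-2*t^3*log(t) + 6*t^2 + 6*t + 4)*exp(-t)/t^3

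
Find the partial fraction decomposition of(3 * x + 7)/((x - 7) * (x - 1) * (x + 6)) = -11/(91*(x + 6)) - 5/(21*(x - 1)) + 14/(39*(x - 7))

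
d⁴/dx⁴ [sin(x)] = sin(x)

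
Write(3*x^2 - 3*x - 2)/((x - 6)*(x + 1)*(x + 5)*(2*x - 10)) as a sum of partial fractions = -1/(10*(x + 5)) + 1/(84*(x + 1)) - 29/(60*(x - 5)) + 4/(7*(x - 6))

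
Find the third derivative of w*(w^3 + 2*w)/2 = 12*w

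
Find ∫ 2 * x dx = x^2 + C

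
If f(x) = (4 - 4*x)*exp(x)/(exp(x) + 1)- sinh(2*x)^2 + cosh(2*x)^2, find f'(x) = (-4*x*exp(x) - 4*exp(2*x))/(exp(2*x) + 2*exp(x) + 1)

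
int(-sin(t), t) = cos(t) + C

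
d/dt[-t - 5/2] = -1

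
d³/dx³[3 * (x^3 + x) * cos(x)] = 3*x^3*sin(x) - 27*x^2*cos(x) - 51*x*sin(x) + 9*cos(x)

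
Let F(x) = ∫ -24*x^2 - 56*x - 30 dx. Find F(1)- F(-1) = -76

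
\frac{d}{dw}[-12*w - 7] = -12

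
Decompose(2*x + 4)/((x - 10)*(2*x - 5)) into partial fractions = -6/(5*(2*x - 5)) + 8/(5*(x - 10))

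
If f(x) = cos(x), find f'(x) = -sin(x)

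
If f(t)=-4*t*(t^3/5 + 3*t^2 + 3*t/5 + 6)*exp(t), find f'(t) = -4*t^4*exp(t)/5 - 76*t^3*exp(t)/5 - 192*t^2*exp(t)/5 - 144*t*exp(t)/5 - 24*exp(t)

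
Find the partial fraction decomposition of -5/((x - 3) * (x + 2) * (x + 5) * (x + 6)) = 5/(36*(x + 6)) - 5/(24*(x + 5)) + 1/(12*(x + 2)) - 1/(72*(x - 3))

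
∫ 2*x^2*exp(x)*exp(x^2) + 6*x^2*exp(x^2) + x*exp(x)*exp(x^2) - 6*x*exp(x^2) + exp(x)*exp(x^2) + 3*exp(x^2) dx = (x*exp(x) + 3*x - 3)*exp(x^2) + C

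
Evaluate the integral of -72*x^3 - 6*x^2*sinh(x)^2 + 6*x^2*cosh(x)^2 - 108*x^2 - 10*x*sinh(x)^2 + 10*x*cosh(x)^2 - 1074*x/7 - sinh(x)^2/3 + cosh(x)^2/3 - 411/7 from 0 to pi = -2*(5 + 3*pi + 3*pi^2)^2 + 34*pi/21 + 50 + 2*pi^3 + 44*pi^2/7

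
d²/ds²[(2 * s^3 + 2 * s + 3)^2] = 120*s^4 + 96*s^2 + 72*s + 8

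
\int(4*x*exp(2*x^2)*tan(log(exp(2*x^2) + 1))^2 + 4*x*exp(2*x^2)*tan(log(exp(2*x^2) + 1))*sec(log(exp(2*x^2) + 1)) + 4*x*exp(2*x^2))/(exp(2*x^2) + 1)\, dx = tan(log(exp(2*x^2) + 1)) + sec(log(exp(2*x^2) + 1)) + C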